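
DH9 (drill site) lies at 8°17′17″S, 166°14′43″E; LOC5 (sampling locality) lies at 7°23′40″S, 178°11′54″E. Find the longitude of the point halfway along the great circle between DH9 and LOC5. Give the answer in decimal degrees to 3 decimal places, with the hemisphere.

172.228°E

DH9: φ = -8.28806°, λ = +166.24528°
LOC5: φ = -7.39444°, λ = +178.19833°
Bx = cos φ₂ cos Δλ = 0.970182,  By = cos φ₂ sin Δλ = 0.205388
φₘ = atan2(sin φ₁ + sin φ₂, √((cos φ₁ + Bx)² + By²)) = -7.88357°
λₘ = λ₁ + atan2(By, cos φ₁ + Bx) = 172.22825°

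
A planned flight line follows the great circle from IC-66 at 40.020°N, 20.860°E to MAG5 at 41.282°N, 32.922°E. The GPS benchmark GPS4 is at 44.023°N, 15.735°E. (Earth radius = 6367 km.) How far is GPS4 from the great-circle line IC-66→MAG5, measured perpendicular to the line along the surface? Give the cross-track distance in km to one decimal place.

δ₁₃ = central angle IC-66→GPS4 = 0.096381 rad  (haversine)
θ₁₃ = bearing IC-66→GPS4 = 318.127°,  θ₁₂ = bearing IC-66→MAG5 = 78.240°
dₓₜ = R·arcsin(sin δ₁₃ · sin(θ₁₃ − θ₁₂)) = 6367·arcsin(0.09623·sin(239.888°)) = -530.635 km
|dₓₜ| = 530.635 km

530.6 km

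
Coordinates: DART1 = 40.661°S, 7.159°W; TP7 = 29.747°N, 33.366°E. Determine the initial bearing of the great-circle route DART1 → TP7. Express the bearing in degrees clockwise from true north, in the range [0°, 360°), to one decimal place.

35.0°

Δλ = 40.5250°
y = sin Δλ · cos φ₂ = 0.564155
x = cos φ₁ sin φ₂ − sin φ₁ cos φ₂ cos Δλ = 0.806401
θ = atan2(y, x) = 34.9765° → 34.9765° (mod 360°)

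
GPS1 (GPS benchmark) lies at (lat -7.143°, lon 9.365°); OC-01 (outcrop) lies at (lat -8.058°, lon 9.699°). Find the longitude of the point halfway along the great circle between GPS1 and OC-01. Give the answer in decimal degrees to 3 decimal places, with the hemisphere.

9.532°E

Bx = cos φ₂ cos Δλ = 0.990110,  By = cos φ₂ sin Δλ = 0.005772
φₘ = atan2(sin φ₁ + sin φ₂, √((cos φ₁ + Bx)² + By²)) = -7.60053°
λₘ = λ₁ + atan2(By, cos φ₁ + Bx) = 9.53182°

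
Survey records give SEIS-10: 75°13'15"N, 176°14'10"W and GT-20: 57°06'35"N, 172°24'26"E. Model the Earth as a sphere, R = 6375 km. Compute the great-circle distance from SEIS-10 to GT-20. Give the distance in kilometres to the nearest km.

2070 km

SEIS-10: φ = +75.22083°, λ = -176.23611°
GT-20: φ = +57.10972°, λ = +172.40722°
Δφ = -18.1111°,  Δλ = -11.3567°
a = sin²(Δφ/2) + cos φ₁ cos φ₂ sin²(Δλ/2) = 0.026128
c = 2·arcsin(√a) = 0.324710 rad = 18.6045°
d = R·c = 6375 × 0.324710 = 2070.0 km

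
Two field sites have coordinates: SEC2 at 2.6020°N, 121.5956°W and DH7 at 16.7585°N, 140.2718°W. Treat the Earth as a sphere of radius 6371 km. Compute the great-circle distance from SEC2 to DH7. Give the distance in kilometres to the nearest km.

Δφ = 14.1565°,  Δλ = -18.6762°
a = sin²(Δφ/2) + cos φ₁ cos φ₂ sin²(Δλ/2) = 0.040368
c = 2·arcsin(√a) = 0.404592 rad = 23.1814°
d = R·c = 6371 × 0.404592 = 2577.7 km

2578 km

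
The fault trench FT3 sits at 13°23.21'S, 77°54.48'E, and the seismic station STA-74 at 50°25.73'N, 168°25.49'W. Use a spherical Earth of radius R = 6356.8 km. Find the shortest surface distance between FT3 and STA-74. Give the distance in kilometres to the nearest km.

FT3: φ = -13.38683°, λ = +77.90800°
STA-74: φ = +50.42883°, λ = -168.42483°
Δφ = 63.8157°,  Δλ = 113.6672°
a = sin²(Δφ/2) + cos φ₁ cos φ₂ sin²(Δλ/2) = 0.713620
c = 2·arcsin(√a) = 2.012234 rad = 115.2925°
d = R·c = 6356.8 × 2.012234 = 12791.4 km

12791 km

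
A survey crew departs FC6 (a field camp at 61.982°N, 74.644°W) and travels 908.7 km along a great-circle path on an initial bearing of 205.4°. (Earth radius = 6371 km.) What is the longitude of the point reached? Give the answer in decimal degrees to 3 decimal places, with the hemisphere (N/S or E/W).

80.662°W

δ = d/R = 908.7/6371 = 0.142631 rad
φ₂ = arcsin(sin φ₁ cos δ + cos φ₁ sin δ cos θ)
   = arcsin(0.88280·0.98985 + 0.46975·0.14215·-0.90334) = 54.44095°
λ₂ = λ₁ + atan2(sin θ sin δ cos φ₁, cos δ − sin φ₁ sin φ₂) = -80.66227°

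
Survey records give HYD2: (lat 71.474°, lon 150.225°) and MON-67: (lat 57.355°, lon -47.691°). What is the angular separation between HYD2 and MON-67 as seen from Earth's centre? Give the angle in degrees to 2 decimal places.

Δφ = -14.1190°,  Δλ = 162.0840°
a = sin²(Δφ/2) + cos φ₁ cos φ₂ sin²(Δλ/2) = 0.182345
c = 2·arcsin(√a) = 0.882387 rad = 50.5571°

50.56°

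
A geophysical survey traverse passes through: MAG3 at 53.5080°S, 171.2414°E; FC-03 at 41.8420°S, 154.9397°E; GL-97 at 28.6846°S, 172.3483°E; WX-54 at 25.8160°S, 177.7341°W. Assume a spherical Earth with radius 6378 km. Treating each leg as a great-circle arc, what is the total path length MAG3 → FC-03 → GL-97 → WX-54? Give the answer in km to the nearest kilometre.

4955 km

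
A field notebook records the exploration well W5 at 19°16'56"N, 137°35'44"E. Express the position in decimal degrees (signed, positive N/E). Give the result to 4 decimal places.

+19.2822°, +137.5956°

lat: 19.2822° N → +19.2822°
lon: 137.5956° E → +137.5956°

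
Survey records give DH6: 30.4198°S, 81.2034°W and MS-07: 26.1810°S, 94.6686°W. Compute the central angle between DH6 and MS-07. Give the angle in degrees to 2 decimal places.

12.58°

Δφ = 4.2388°,  Δλ = -13.4652°
a = sin²(Δφ/2) + cos φ₁ cos φ₂ sin²(Δλ/2) = 0.012004
c = 2·arcsin(√a) = 0.219565 rad = 12.5802°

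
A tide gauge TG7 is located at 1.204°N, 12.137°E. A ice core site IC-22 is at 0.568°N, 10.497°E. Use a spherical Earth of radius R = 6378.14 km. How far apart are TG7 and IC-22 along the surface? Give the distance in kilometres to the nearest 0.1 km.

195.8 km

Δφ = -0.6360°,  Δλ = -1.6400°
a = sin²(Δφ/2) + cos φ₁ cos φ₂ sin²(Δλ/2) = 0.000236
c = 2·arcsin(√a) = 0.030697 rad = 1.7588°
d = R·c = 6378.14 × 0.030697 = 195.8 km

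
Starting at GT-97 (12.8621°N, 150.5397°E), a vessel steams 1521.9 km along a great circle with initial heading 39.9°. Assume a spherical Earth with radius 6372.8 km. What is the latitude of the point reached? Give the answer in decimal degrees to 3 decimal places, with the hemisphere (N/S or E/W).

23.154°N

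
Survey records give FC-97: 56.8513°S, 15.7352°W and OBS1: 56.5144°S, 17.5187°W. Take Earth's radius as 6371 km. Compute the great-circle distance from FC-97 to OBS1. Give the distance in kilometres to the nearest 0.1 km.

Δφ = 0.3369°,  Δλ = -1.7835°
a = sin²(Δφ/2) + cos φ₁ cos φ₂ sin²(Δλ/2) = 0.000082
c = 2·arcsin(√a) = 0.018080 rad = 1.0359°
d = R·c = 6371 × 0.018080 = 115.2 km

115.2 km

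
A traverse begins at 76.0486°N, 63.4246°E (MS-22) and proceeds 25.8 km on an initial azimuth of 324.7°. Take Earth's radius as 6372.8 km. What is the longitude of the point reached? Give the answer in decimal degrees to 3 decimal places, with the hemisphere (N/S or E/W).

62.861°E

δ = d/R = 25.8/6372.8 = 0.004048 rad
φ₂ = arcsin(sin φ₁ cos δ + cos φ₁ sin δ cos θ)
   = arcsin(0.97050·0.99999 + 0.24110·0.00405·0.81614) = 76.23727°
λ₂ = λ₁ + atan2(sin θ sin δ cos φ₁, cos δ − sin φ₁ sin φ₂) = 62.86117°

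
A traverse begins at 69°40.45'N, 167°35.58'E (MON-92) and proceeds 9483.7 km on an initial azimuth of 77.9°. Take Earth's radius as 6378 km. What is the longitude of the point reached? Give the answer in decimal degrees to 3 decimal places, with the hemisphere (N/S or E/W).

MON-92: φ = +69.67417°, λ = +167.59300°
δ = d/R = 9483.7/6378 = 1.486939 rad
φ₂ = arcsin(sin φ₁ cos δ + cos φ₁ sin δ cos θ)
   = arcsin(0.93773·0.08376 + 0.34736·0.99649·0.20962) = 8.69068°
λ₂ = λ₁ + atan2(sin θ sin δ cos φ₁, cos δ − sin φ₁ sin φ₂) = -92.69369°

92.694°W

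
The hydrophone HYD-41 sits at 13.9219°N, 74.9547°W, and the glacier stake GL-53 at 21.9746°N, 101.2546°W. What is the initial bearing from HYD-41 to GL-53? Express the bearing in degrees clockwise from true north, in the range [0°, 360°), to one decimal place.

291.7°

Δλ = -26.2999°
y = sin Δλ · cos φ₂ = -0.410881
x = cos φ₁ sin φ₂ − sin φ₁ cos φ₂ cos Δλ = 0.163180
θ = atan2(y, x) = -68.3397° → 291.6603° (mod 360°)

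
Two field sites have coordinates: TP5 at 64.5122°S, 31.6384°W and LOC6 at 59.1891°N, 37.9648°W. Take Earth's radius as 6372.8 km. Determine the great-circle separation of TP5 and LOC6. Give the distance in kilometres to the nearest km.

Δφ = 123.7013°,  Δλ = -6.3264°
a = sin²(Δφ/2) + cos φ₁ cos φ₂ sin²(Δλ/2) = 0.778103
c = 2·arcsin(√a) = 2.160609 rad = 123.7938°
d = R·c = 6372.8 × 2.160609 = 13769.1 km

13769 km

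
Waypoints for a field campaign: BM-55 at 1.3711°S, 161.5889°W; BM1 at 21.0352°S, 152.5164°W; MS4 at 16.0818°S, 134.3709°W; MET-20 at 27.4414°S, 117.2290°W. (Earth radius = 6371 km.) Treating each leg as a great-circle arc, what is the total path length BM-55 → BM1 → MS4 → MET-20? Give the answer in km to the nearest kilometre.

6557 km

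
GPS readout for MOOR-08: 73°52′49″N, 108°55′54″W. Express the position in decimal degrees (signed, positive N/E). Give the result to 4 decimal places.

lat: 73.8803° N → +73.8803°
lon: 108.9317° W → -108.9317°

+73.8803°, -108.9317°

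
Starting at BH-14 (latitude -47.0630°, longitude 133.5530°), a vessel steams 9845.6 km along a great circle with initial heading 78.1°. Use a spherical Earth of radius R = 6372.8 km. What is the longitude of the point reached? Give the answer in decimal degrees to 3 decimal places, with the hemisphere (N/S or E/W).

δ = d/R = 9845.6/6372.8 = 1.544941 rad
φ₂ = arcsin(sin φ₁ cos δ + cos φ₁ sin δ cos θ)
   = arcsin(-0.73210·0.02585 + 0.68119·0.99967·0.20620) = 6.97818°
λ₂ = λ₁ + atan2(sin θ sin δ cos φ₁, cos δ − sin φ₁ sin φ₂) = -146.22205°

146.222°W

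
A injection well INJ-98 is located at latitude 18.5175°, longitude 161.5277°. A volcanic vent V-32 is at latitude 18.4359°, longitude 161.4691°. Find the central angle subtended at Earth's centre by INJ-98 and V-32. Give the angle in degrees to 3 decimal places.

Δφ = -0.0816°,  Δλ = -0.0586°
a = sin²(Δφ/2) + cos φ₁ cos φ₂ sin²(Δλ/2) = 0.000001
c = 2·arcsin(√a) = 0.001723 rad = 0.0987°

0.099°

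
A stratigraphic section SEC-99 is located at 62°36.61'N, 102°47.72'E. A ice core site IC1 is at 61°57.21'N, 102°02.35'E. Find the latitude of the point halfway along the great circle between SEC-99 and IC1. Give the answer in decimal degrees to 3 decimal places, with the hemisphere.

SEC-99: φ = +62.61017°, λ = +102.79533°
IC1: φ = +61.95350°, λ = +102.03917°
Bx = cos φ₂ cos Δλ = 0.470147,  By = cos φ₂ sin Δλ = -0.006205
φₘ = atan2(sin φ₁ + sin φ₂, √((cos φ₁ + Bx)² + By²)) = 62.28235°
λₘ = λ₁ + atan2(By, cos φ₁ + Bx) = 102.41313°

62.282°N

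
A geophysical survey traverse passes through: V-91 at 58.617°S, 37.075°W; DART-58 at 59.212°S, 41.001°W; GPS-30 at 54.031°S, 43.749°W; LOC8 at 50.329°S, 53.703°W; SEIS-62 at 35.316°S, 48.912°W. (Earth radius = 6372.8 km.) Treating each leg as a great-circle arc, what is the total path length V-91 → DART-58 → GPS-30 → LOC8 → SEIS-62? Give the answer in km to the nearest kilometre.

V-91→DART-58: c = 0.036865 rad, d = 234.93 km
DART-58→GPS-30: c = 0.094176 rad, d = 600.17 km
GPS-30→LOC8: c = 0.124425 rad, d = 792.94 km
LOC8→SEIS-62: c = 0.268963 rad, d = 1714.05 km
Total = 234.93 + 600.17 + 792.94 + 1714.05 = 3342.08 km

3342 km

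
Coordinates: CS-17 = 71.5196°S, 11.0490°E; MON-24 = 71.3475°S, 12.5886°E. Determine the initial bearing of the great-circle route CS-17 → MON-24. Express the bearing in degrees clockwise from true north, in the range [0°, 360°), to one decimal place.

71.4°

Δλ = 1.5396°
y = sin Δλ · cos φ₂ = 0.008593
x = cos φ₁ sin φ₂ − sin φ₁ cos φ₂ cos Δλ = 0.002894
θ = atan2(y, x) = 71.3862° → 71.3862° (mod 360°)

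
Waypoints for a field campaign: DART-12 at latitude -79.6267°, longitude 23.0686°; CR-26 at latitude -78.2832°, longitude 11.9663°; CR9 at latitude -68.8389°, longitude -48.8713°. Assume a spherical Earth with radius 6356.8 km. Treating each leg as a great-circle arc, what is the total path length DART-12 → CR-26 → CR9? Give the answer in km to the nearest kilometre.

2320 km

DART-12→CR-26: c = 0.043804 rad, d = 278.45 km
CR-26→CR9: c = 0.321193 rad, d = 2041.76 km
Total = 278.45 + 2041.76 = 2320.21 km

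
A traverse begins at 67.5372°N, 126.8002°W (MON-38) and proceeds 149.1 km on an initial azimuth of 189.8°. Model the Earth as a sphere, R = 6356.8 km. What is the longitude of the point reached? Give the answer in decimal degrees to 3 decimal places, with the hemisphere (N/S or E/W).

127.367°W

δ = d/R = 149.1/6356.8 = 0.023455 rad
φ₂ = arcsin(sin φ₁ cos δ + cos φ₁ sin δ cos θ)
   = arcsin(0.92413·0.99972 + 0.38208·0.02345·-0.98541) = 66.21188°
λ₂ = λ₁ + atan2(sin θ sin δ cos φ₁, cos δ − sin φ₁ sin φ₂) = -127.36725°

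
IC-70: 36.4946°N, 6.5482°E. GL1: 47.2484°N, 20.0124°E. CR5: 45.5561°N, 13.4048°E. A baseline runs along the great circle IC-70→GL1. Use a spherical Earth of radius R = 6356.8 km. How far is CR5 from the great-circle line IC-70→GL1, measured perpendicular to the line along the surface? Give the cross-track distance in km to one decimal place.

δ₁₃ = central angle IC-70→CR5 = 0.181943 rad  (haversine)
θ₁₃ = bearing IC-70→CR5 = 27.516°,  θ₁₂ = bearing IC-70→GL1 = 38.643°
dₓₜ = R·arcsin(sin δ₁₃ · sin(θ₁₃ − θ₁₂)) = 6356.8·arcsin(0.18094·sin(-11.127°)) = -222.020 km
|dₓₜ| = 222.020 km

222.0 km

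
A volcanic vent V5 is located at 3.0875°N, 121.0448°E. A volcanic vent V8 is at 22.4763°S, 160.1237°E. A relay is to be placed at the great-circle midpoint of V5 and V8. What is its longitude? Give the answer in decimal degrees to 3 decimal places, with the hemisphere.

139.796°E

Bx = cos φ₂ cos Δλ = 0.717311,  By = cos φ₂ sin Δλ = 0.582504
φₘ = atan2(sin φ₁ + sin φ₂, √((cos φ₁ + Bx)² + By²)) = -10.27358°
λₘ = λ₁ + atan2(By, cos φ₁ + Bx) = 139.79625°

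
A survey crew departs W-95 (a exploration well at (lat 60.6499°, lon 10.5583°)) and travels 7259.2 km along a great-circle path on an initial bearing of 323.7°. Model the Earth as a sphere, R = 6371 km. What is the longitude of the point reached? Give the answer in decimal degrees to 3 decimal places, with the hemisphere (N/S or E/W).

118.293°W

δ = d/R = 7259.2/6371 = 1.139413 rad
φ₂ = arcsin(sin φ₁ cos δ + cos φ₁ sin δ cos θ)
   = arcsin(0.87164·0.41813 + 0.49014·0.90839·0.80593) = 46.32681°
λ₂ = λ₁ + atan2(sin θ sin δ cos φ₁, cos δ − sin φ₁ sin φ₂) = -118.29324°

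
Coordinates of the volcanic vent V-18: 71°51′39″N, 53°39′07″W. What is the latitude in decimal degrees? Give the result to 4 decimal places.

71° + 51′/60 + 39″/3600 = 71 + 0.85000 + 0.01083 = 71.8608°

71.8608°N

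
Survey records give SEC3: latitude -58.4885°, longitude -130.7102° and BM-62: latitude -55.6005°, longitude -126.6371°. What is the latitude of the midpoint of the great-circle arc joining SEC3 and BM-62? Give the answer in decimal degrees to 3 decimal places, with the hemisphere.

Bx = cos φ₂ cos Δλ = 0.563533,  By = cos φ₂ sin Δλ = 0.040129
φₘ = atan2(sin φ₁ + sin φ₂, √((cos φ₁ + Bx)² + By²)) = -57.06100°
λₘ = λ₁ + atan2(By, cos φ₁ + Bx) = -128.59443°

57.061°S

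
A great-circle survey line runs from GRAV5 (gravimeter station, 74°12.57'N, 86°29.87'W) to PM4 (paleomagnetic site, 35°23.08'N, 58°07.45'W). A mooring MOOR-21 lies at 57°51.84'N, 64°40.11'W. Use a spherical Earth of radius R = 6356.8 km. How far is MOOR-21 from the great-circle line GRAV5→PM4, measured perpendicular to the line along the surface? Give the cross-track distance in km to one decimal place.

GRAV5: φ = +74.20950°, λ = -86.49783°
PM4: φ = +35.38467°, λ = -58.12417°
MOOR-21: φ = +57.86400°, λ = -64.66850°
δ₁₃ = central angle GRAV5→MOOR-21 = 0.320103 rad  (haversine)
θ₁₃ = bearing GRAV5→MOOR-21 = 141.054°,  θ₁₂ = bearing GRAV5→PM4 = 143.971°
dₓₜ = R·arcsin(sin δ₁₃ · sin(θ₁₃ − θ₁₂)) = 6356.8·arcsin(0.31466·sin(-2.917°)) = -101.799 km
|dₓₜ| = 101.799 km

101.8 km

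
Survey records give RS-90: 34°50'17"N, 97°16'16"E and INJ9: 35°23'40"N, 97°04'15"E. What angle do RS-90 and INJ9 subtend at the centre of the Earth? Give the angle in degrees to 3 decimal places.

0.580°

RS-90: φ = +34.83806°, λ = +97.27111°
INJ9: φ = +35.39444°, λ = +97.07083°
Δφ = 0.5564°,  Δλ = -0.2003°
a = sin²(Δφ/2) + cos φ₁ cos φ₂ sin²(Δλ/2) = 0.000026
c = 2·arcsin(√a) = 0.010123 rad = 0.5800°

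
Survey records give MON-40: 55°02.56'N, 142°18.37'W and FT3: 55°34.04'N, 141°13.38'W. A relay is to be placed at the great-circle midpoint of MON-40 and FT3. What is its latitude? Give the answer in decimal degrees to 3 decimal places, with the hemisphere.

55.306°N

MON-40: φ = +55.04267°, λ = -142.30617°
FT3: φ = +55.56733°, λ = -141.22300°
Bx = cos φ₂ cos Δλ = 0.565336,  By = cos φ₂ sin Δλ = 0.010689
φₘ = atan2(sin φ₁ + sin φ₂, √((cos φ₁ + Bx)² + By²)) = 55.30620°
λₘ = λ₁ + atan2(By, cos φ₁ + Bx) = -141.76817°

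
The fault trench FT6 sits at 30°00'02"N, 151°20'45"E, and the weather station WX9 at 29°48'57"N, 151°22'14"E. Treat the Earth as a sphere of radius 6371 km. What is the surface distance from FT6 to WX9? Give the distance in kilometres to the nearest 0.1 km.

20.7 km

FT6: φ = +30.00056°, λ = +151.34583°
WX9: φ = +29.81583°, λ = +151.37056°
Δφ = -0.1847°,  Δλ = 0.0247°
a = sin²(Δφ/2) + cos φ₁ cos φ₂ sin²(Δλ/2) = 0.000003
c = 2·arcsin(√a) = 0.003246 rad = 0.1860°
d = R·c = 6371 × 0.003246 = 20.7 km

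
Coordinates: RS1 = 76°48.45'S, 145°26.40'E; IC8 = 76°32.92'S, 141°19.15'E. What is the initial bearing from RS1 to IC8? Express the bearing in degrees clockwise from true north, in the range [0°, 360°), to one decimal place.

283.2°

RS1: φ = -76.80750°, λ = +145.44000°
IC8: φ = -76.54867°, λ = +141.31917°
Δλ = -4.1208°
y = sin Δλ · cos φ₂ = -0.016716
x = cos φ₁ sin φ₂ − sin φ₁ cos φ₂ cos Δλ = 0.003932
θ = atan2(y, x) = -76.7635° → 283.2365° (mod 360°)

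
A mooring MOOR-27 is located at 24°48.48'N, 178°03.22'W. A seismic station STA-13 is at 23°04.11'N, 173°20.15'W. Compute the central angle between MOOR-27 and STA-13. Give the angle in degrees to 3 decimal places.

4.649°

MOOR-27: φ = +24.80800°, λ = -178.05367°
STA-13: φ = +23.06850°, λ = -173.33583°
Δφ = -1.7395°,  Δλ = 4.7178°
a = sin²(Δφ/2) + cos φ₁ cos φ₂ sin²(Δλ/2) = 0.001645
c = 2·arcsin(√a) = 0.081144 rad = 4.6492°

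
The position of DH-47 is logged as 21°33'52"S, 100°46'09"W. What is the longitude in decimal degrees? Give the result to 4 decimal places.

100° + 46′/60 + 9″/3600 = 100 + 0.76667 + 0.00250 = 100.7692°

100.7692°W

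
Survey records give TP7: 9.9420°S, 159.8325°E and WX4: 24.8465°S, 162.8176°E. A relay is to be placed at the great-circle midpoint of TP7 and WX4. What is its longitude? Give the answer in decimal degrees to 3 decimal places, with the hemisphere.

161.264°E

Bx = cos φ₂ cos Δλ = 0.906205,  By = cos φ₂ sin Δλ = 0.047256
φₘ = atan2(sin φ₁ + sin φ₂, √((cos φ₁ + Bx)² + By²)) = -17.39979°
λₘ = λ₁ + atan2(By, cos φ₁ + Bx) = 161.26388°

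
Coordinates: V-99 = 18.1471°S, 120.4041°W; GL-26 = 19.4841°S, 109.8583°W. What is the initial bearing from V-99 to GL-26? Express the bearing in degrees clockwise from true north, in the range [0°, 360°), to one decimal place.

Δλ = 10.5458°
y = sin Δλ · cos φ₂ = 0.172541
x = cos φ₁ sin φ₂ − sin φ₁ cos φ₂ cos Δλ = -0.028293
θ = atan2(y, x) = 99.3123° → 99.3123° (mod 360°)

99.3°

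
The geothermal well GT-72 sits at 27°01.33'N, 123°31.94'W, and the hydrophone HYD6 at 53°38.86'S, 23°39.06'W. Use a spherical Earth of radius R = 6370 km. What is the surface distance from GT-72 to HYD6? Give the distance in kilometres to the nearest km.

13026 km

GT-72: φ = +27.02217°, λ = -123.53233°
HYD6: φ = -53.64767°, λ = -23.65100°
Δφ = -80.6698°,  Δλ = 99.8813°
a = sin²(Δφ/2) + cos φ₁ cos φ₂ sin²(Δλ/2) = 0.728266
c = 2·arcsin(√a) = 2.044889 rad = 117.1635°
d = R·c = 6370 × 2.044889 = 13025.9 km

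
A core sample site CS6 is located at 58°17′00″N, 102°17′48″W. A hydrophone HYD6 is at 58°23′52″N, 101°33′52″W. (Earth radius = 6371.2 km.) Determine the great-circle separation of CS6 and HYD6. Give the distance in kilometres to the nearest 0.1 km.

44.6 km

CS6: φ = +58.28333°, λ = -102.29667°
HYD6: φ = +58.39778°, λ = -101.56444°
Δφ = 0.1144°,  Δλ = 0.7322°
a = sin²(Δφ/2) + cos φ₁ cos φ₂ sin²(Δλ/2) = 0.000012
c = 2·arcsin(√a) = 0.006999 rad = 0.4010°
d = R·c = 6371.2 × 0.006999 = 44.6 km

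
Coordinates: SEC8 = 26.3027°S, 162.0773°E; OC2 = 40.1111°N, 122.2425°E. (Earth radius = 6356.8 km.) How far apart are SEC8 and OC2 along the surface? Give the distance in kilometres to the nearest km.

Δφ = 66.4138°,  Δλ = -39.8348°
a = sin²(Δφ/2) + cos φ₁ cos φ₂ sin²(Δλ/2) = 0.379503
c = 2·arcsin(√a) = 1.327407 rad = 76.0548°
d = R·c = 6356.8 × 1.327407 = 8438.1 km

8438 km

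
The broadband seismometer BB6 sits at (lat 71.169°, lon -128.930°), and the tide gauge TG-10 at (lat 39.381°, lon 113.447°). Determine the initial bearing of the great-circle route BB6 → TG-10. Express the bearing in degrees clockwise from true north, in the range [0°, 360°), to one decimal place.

308.5°

Δλ = -117.6230°
y = sin Δλ · cos φ₂ = -0.684842
x = cos φ₁ sin φ₂ − sin φ₁ cos φ₂ cos Δλ = 0.543989
θ = atan2(y, x) = -51.5389° → 308.4611° (mod 360°)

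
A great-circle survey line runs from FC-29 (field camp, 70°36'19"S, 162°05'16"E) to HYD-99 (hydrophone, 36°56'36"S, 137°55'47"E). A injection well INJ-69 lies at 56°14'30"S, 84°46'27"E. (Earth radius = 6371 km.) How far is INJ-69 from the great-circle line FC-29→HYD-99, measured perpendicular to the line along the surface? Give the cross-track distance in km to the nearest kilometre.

3634 km

FC-29: φ = -70.60528°, λ = +162.08778°
HYD-99: φ = -36.94333°, λ = +137.92972°
INJ-69: φ = -56.24167°, λ = +84.77417°
δ₁₃ = central angle FC-29→INJ-69 = 0.601061 rad  (haversine)
θ₁₃ = bearing FC-29→INJ-69 = 253.463°,  θ₁₂ = bearing FC-29→HYD-99 = 326.182°
dₓₜ = R·arcsin(sin δ₁₃ · sin(θ₁₃ − θ₁₂)) = 6371·arcsin(0.56552·sin(-72.719°)) = -3634.191 km
|dₓₜ| = 3634.191 km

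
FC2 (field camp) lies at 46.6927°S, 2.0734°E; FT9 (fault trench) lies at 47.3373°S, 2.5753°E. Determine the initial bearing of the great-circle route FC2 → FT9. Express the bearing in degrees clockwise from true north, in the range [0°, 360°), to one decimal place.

152.2°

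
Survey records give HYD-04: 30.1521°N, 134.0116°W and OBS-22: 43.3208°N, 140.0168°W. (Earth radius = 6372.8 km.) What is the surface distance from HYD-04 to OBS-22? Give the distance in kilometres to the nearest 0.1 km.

1558.3 km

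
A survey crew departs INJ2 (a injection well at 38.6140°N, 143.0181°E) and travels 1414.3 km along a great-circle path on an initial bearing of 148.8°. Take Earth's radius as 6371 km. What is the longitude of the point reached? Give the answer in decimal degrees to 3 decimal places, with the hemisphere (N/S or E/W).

150.405°E

δ = d/R = 1414.3/6371 = 0.221990 rad
φ₂ = arcsin(sin φ₁ cos δ + cos φ₁ sin δ cos θ)
   = arcsin(0.62407·0.97546 + 0.78137·0.22017·-0.85536) = 27.49066°
λ₂ = λ₁ + atan2(sin θ sin δ cos φ₁, cos δ − sin φ₁ sin φ₂) = 150.40520°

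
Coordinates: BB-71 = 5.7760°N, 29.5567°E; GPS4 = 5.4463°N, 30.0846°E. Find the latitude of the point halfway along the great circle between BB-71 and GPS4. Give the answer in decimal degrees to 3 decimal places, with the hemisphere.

5.611°N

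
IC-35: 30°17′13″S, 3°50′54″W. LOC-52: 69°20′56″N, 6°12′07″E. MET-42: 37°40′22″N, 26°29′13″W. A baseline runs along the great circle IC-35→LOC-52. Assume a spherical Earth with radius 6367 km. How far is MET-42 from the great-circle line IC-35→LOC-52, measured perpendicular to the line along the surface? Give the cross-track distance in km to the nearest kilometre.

2345 km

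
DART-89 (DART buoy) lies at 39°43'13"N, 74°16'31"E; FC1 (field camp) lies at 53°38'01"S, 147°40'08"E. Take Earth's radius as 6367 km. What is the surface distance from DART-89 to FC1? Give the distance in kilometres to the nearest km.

12512 km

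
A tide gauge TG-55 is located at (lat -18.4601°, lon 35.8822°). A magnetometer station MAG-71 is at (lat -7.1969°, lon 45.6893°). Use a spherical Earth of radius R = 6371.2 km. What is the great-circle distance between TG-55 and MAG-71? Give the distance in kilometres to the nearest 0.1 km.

1641.6 km

Δφ = 11.2632°,  Δλ = 9.8071°
a = sin²(Δφ/2) + cos φ₁ cos φ₂ sin²(Δλ/2) = 0.016506
c = 2·arcsin(√a) = 0.257663 rad = 14.7630°
d = R·c = 6371.2 × 0.257663 = 1641.6 km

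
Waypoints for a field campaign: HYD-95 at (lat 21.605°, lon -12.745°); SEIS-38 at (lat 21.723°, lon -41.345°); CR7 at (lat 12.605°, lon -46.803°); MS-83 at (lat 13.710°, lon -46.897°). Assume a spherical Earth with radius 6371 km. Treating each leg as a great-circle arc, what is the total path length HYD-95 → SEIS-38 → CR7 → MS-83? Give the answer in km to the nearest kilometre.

4242 km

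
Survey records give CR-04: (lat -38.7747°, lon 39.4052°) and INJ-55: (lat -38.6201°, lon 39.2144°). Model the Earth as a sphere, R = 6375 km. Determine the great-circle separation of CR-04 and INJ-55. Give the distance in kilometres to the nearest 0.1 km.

Δφ = 0.1546°,  Δλ = -0.1908°
a = sin²(Δφ/2) + cos φ₁ cos φ₂ sin²(Δλ/2) = 0.000004
c = 2·arcsin(√a) = 0.003746 rad = 0.2147°
d = R·c = 6375 × 0.003746 = 23.9 km

23.9 km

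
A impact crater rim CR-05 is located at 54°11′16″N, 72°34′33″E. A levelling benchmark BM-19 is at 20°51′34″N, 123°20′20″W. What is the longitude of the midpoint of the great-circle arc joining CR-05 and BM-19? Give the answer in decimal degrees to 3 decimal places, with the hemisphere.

146.684°W

CR-05: φ = +54.18778°, λ = +72.57583°
BM-19: φ = +20.85944°, λ = -123.33889°
Bx = cos φ₂ cos Δλ = -0.898640,  By = cos φ₂ sin Δλ = 0.256234
φₘ = atan2(sin φ₁ + sin φ₂, √((cos φ₁ + Bx)² + By²)) = 70.86562°
λₘ = λ₁ + atan2(By, cos φ₁ + Bx) = -146.68361°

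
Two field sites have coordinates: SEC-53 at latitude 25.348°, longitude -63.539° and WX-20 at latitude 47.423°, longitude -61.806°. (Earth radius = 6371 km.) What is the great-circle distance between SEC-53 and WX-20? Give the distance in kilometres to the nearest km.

2459 km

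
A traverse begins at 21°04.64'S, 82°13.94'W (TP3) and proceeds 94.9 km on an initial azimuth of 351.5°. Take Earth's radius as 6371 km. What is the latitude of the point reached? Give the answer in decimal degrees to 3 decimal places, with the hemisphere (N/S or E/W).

TP3: φ = -21.07733°, λ = -82.23233°
δ = d/R = 94.9/6371 = 0.014896 rad
φ₂ = arcsin(sin φ₁ cos δ + cos φ₁ sin δ cos θ)
   = arcsin(-0.35963·0.99989 + 0.93310·0.01490·0.98902) = -20.23320°
λ₂ = λ₁ + atan2(sin θ sin δ cos φ₁, cos δ − sin φ₁ sin φ₂) = -82.36677°

20.233°S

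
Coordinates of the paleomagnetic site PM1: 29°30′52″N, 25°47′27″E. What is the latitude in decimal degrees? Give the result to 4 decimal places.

29.5144°N

29° + 30′/60 + 52″/3600 = 29 + 0.50000 + 0.01444 = 29.5144°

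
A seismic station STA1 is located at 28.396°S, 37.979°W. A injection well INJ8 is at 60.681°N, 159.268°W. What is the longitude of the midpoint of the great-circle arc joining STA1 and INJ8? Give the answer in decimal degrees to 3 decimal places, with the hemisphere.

Bx = cos φ₂ cos Δλ = -0.254313,  By = cos φ₂ sin Δλ = -0.418453
φₘ = atan2(sin φ₁ + sin φ₂, √((cos φ₁ + Bx)² + By²)) = 27.77733°
λₘ = λ₁ + atan2(By, cos φ₁ + Bx) = -71.76669°

71.767°W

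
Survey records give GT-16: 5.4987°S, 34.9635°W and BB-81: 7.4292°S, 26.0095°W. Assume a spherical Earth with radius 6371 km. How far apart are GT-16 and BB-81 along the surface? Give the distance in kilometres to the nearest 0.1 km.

1012.3 km

Δφ = -1.9305°,  Δλ = 8.9540°
a = sin²(Δφ/2) + cos φ₁ cos φ₂ sin²(Δλ/2) = 0.006298
c = 2·arcsin(√a) = 0.158887 rad = 9.1036°
d = R·c = 6371 × 0.158887 = 1012.3 km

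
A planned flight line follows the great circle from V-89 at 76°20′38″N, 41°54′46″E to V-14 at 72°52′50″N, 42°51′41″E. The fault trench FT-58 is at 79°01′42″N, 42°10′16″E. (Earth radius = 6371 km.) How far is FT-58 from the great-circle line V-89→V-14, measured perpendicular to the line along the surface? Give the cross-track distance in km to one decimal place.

V-89: φ = +76.34389°, λ = +41.91278°
V-14: φ = +72.88056°, λ = +42.86139°
FT-58: φ = +79.02833°, λ = +42.17111°
δ₁₃ = central angle V-89→FT-58 = 0.046862 rad  (haversine)
θ₁₃ = bearing V-89→FT-58 = 1.050°,  θ₁₂ = bearing V-89→V-14 = 175.385°
dₓₜ = R·arcsin(sin δ₁₃ · sin(θ₁₃ − θ₁₂)) = 6371·arcsin(0.04684·sin(-174.335°)) = -29.460 km
|dₓₜ| = 29.460 km

29.5 km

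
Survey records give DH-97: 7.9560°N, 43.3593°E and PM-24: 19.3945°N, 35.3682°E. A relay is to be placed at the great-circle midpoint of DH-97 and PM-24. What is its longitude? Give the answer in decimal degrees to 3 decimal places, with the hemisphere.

39.461°E

Bx = cos φ₂ cos Δλ = 0.934095,  By = cos φ₂ sin Δλ = -0.131131
φₘ = atan2(sin φ₁ + sin φ₂, √((cos φ₁ + Bx)² + By²)) = 13.70729°
λₘ = λ₁ + atan2(By, cos φ₁ + Bx) = 39.46127°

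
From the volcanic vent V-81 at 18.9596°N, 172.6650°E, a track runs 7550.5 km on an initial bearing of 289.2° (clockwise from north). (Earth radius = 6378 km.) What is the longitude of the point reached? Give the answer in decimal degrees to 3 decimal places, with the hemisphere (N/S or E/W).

99.099°E

δ = d/R = 7550.5/6378 = 1.183835 rad
φ₂ = arcsin(sin φ₁ cos δ + cos φ₁ sin δ cos θ)
   = arcsin(0.32490·0.37738 + 0.94575·0.92606·0.32887) = 24.24491°
λ₂ = λ₁ + atan2(sin θ sin δ cos φ₁, cos δ − sin φ₁ sin φ₂) = 99.09876°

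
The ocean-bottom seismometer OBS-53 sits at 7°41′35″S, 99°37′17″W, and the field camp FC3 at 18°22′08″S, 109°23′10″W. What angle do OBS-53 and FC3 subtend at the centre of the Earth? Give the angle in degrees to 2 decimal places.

14.29°

OBS-53: φ = -7.69306°, λ = -99.62139°
FC3: φ = -18.36889°, λ = -109.38611°
Δφ = -10.6758°,  Δλ = -9.7647°
a = sin²(Δφ/2) + cos φ₁ cos φ₂ sin²(Δλ/2) = 0.015467
c = 2·arcsin(√a) = 0.249381 rad = 14.2885°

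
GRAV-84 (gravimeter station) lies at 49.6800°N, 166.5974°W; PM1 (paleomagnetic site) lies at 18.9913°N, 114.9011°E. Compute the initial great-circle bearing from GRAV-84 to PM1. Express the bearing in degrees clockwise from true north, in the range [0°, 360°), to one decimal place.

Δλ = -78.5015°
y = sin Δλ · cos φ₂ = -0.926590
x = cos φ₁ sin φ₂ − sin φ₁ cos φ₂ cos Δλ = 0.066854
θ = atan2(y, x) = -85.8732° → 274.1268° (mod 360°)

274.1°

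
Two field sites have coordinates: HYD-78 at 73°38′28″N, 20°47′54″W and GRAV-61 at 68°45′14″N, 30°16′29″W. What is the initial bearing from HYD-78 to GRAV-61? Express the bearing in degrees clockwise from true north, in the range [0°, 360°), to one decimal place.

HYD-78: φ = +73.64111°, λ = -20.79833°
GRAV-61: φ = +68.75389°, λ = -30.27472°
Δλ = -9.4764°
y = sin Δλ · cos φ₂ = -0.059662
x = cos φ₁ sin φ₂ − sin φ₁ cos φ₂ cos Δλ = -0.080450
θ = atan2(y, x) = -143.4393° → 216.5607° (mod 360°)

216.6°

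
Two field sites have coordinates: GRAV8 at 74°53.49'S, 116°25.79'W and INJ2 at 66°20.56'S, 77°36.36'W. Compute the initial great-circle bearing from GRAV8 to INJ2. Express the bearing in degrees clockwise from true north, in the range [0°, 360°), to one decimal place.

GRAV8: φ = -74.89150°, λ = -116.42983°
INJ2: φ = -66.34267°, λ = -77.60600°
Δλ = 38.8238°
y = sin Δλ · cos φ₂ = 0.251565
x = cos φ₁ sin φ₂ − sin φ₁ cos φ₂ cos Δλ = 0.063068
θ = atan2(y, x) = 75.9259° → 75.9259° (mod 360°)

75.9°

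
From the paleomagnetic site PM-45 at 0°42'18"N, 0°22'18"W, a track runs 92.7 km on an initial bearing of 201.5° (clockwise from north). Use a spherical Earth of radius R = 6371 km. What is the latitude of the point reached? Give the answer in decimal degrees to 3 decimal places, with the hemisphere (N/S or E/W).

PM-45: φ = +0.70500°, λ = -0.37167°
δ = d/R = 92.7/6371 = 0.014550 rad
φ₂ = arcsin(sin φ₁ cos δ + cos φ₁ sin δ cos θ)
   = arcsin(0.01230·0.99989 + 0.99992·0.01455·-0.93042) = -0.07067°
λ₂ = λ₁ + atan2(sin θ sin δ cos φ₁, cos δ − sin φ₁ sin φ₂) = -0.67720°

0.071°S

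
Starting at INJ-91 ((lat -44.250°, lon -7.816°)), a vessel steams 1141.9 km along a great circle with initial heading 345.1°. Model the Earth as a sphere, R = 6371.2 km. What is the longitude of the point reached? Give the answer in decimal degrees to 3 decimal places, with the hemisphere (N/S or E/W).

10.996°W

δ = d/R = 1141.9/6371.2 = 0.179228 rad
φ₂ = arcsin(sin φ₁ cos δ + cos φ₁ sin δ cos θ)
   = arcsin(-0.69779·0.98398 + 0.71630·0.17827·0.96638) = -34.27816°
λ₂ = λ₁ + atan2(sin θ sin δ cos φ₁, cos δ − sin φ₁ sin φ₂) = -10.99608°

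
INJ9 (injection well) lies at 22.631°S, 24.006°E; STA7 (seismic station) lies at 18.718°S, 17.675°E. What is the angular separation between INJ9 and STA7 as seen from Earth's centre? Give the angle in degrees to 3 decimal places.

7.097°

Δφ = 3.9130°,  Δλ = -6.3310°
a = sin²(Δφ/2) + cos φ₁ cos φ₂ sin²(Δλ/2) = 0.003831
c = 2·arcsin(√a) = 0.123873 rad = 7.0974°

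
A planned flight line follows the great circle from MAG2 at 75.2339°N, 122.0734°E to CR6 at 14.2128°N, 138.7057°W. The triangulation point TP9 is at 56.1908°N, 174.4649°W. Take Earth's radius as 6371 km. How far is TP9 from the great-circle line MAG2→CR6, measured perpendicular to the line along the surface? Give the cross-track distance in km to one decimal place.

δ₁₃ = central angle MAG2→TP9 = 0.522010 rad  (haversine)
θ₁₃ = bearing MAG2→TP9 = 93.291°,  θ₁₂ = bearing MAG2→CR6 = 77.463°
dₓₜ = R·arcsin(sin δ₁₃ · sin(θ₁₃ − θ₁₂)) = 6371·arcsin(0.49862·sin(15.828°)) = 869.172 km
|dₓₜ| = 869.172 km

869.2 km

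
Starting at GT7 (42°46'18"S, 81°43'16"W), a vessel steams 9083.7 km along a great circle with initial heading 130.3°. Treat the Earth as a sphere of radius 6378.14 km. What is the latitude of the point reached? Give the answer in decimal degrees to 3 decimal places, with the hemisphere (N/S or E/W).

GT7: φ = -42.77167°, λ = -81.72111°
δ = d/R = 9083.7/6378.14 = 1.424193 rad
φ₂ = arcsin(sin φ₁ cos δ + cos φ₁ sin δ cos θ)
   = arcsin(-0.67908·0.14608 + 0.73407·0.98927·-0.64679) = -34.67302°
λ₂ = λ₁ + atan2(sin θ sin δ cos φ₁, cos δ − sin φ₁ sin φ₂) = 31.72889°

34.673°S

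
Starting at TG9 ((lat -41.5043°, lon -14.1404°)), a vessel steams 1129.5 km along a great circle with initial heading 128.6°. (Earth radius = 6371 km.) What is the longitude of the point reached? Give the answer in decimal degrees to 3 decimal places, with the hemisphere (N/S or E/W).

δ = d/R = 1129.5/6371 = 0.177288 rad
φ₂ = arcsin(sin φ₁ cos δ + cos φ₁ sin δ cos θ)
   = arcsin(-0.66268·0.98433 + 0.74891·0.17636·-0.62388) = -47.28100°
λ₂ = λ₁ + atan2(sin θ sin δ cos φ₁, cos δ − sin φ₁ sin φ₂) = -2.41817°

2.418°W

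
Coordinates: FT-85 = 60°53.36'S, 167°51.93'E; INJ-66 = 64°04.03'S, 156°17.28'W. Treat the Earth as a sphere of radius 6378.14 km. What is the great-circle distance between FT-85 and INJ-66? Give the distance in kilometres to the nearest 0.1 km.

1851.4 km

FT-85: φ = -60.88933°, λ = +167.86550°
INJ-66: φ = -64.06717°, λ = -156.28800°
Δφ = -3.1778°,  Δλ = 35.8465°
a = sin²(Δφ/2) + cos φ₁ cos φ₂ sin²(Δλ/2) = 0.020918
c = 2·arcsin(√a) = 0.290278 rad = 16.6317°
d = R·c = 6378.14 × 0.290278 = 1851.4 km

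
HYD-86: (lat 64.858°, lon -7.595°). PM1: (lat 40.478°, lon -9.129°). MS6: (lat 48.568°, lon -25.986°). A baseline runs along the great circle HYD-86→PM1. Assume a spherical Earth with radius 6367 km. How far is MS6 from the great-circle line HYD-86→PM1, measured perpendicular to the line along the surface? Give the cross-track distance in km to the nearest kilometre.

1257 km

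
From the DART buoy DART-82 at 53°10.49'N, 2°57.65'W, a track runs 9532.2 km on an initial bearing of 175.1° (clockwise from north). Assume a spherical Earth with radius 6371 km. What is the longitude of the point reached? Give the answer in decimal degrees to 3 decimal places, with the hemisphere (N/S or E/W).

DART-82: φ = +53.17483°, λ = -2.96083°
δ = d/R = 9532.2/6371 = 1.496186 rad
φ₂ = arcsin(sin φ₁ cos δ + cos φ₁ sin δ cos θ)
   = arcsin(0.80047·0.07454 + 0.59938·0.99722·-0.99635) = -32.40194°
λ₂ = λ₁ + atan2(sin θ sin δ cos φ₁, cos δ − sin φ₁ sin φ₂) = 2.82938°

2.829°E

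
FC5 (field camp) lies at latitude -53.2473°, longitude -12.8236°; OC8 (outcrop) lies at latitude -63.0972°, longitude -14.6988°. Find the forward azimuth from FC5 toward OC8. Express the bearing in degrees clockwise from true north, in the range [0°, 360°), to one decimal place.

Δλ = -1.8752°
y = sin Δλ · cos φ₂ = -0.014806
x = cos φ₁ sin φ₂ − sin φ₁ cos φ₂ cos Δλ = -0.171262
θ = atan2(y, x) = -175.0588° → 184.9412° (mod 360°)

184.9°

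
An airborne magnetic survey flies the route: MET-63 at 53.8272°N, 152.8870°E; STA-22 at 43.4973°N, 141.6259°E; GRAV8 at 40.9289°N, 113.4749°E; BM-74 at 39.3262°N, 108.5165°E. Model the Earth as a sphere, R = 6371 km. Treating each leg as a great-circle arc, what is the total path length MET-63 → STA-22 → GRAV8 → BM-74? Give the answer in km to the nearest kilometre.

MET-63→STA-22: c = 0.221593 rad, d = 1411.77 km
STA-22→GRAV8: c = 0.364888 rad, d = 2324.70 km
GRAV8→BM-74: c = 0.071825 rad, d = 457.60 km
Total = 1411.77 + 2324.70 + 457.60 = 4194.07 km

4194 km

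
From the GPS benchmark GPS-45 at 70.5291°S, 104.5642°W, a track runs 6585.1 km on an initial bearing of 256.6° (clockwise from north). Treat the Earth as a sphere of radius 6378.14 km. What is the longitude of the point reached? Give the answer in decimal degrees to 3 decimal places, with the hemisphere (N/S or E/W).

164.291°E

δ = d/R = 6585.1/6378.14 = 1.032448 rad
φ₂ = arcsin(sin φ₁ cos δ + cos φ₁ sin δ cos θ)
   = arcsin(-0.94281·0.51272 + 0.33333·0.85856·-0.23175) = -33.34769°
λ₂ = λ₁ + atan2(sin θ sin δ cos φ₁, cos δ − sin φ₁ sin φ₂) = 164.29121°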